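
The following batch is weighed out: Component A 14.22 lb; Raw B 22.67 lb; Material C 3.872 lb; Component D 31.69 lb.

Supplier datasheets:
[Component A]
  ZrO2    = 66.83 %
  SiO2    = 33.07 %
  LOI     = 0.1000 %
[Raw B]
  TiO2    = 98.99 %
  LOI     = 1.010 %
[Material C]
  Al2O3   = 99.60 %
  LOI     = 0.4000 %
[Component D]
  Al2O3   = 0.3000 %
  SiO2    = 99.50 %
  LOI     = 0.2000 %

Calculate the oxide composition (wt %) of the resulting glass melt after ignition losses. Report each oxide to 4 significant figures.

The intermediate values appear (rounded to 4 significant figures) across the worked steps. All internal work holds full float precision all the way through; each reported number receives exactly one rounding. The derived quantities are recomputed at full float precision (net glass mass, the four compositions, ignition loss, yield, the totals) from the weighed amounts per 72.13 lb of glass, exactly as printed in problem or answer.
Oxide masses out of the charge:
  ZrO2: 14.22·0.6683 = 9.503 lb
  Al2O3: 3.872·0.9960 + 31.69·0.003000 = 3.952 lb
  SiO2: 14.22·0.3307 + 31.69·0.9950 = 36.23 lb
  TiO2: 22.67·0.9899 = 22.44 lb
LOI: 14.22·0.001000 + 22.67·0.01010 + 3.872·0.004000 + 31.69·0.002000 = 0.3221 lb
Glass = total batch minus LOI = 72.45 − 0.3221 = 72.13 lb (equal to the oxide-mass sum)
each oxide over glass, ×100, is wt %

Glass mass = 72.13 lb (batch 72.45 − LOI 0.3221).
Composition: ZrO2 13.18%, Al2O3 5.478%, SiO2 50.23%, TiO2 31.11%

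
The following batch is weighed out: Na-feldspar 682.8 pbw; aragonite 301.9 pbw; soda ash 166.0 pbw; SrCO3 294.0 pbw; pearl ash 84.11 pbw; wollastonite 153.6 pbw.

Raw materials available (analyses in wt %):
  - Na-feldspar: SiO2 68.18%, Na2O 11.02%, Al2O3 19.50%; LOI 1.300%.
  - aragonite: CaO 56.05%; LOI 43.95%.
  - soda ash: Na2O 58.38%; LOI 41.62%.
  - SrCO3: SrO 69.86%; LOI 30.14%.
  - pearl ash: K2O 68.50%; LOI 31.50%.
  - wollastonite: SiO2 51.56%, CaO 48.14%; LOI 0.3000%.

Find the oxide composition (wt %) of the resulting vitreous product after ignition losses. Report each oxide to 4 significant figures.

Glass mass = 1356 pbw (batch 1682 − LOI 326.2).
Composition: SrO 15.14%, SiO2 40.17%, K2O 4.248%, Na2O 12.69%, Al2O3 9.818%, CaO 17.93%

All arithmetic runs at full float precision from start to finish; values along the way are printed (rounded to four significant figures) in the working; each reported number receives exactly one rounding; the derived quantities (LOI, six oxide percentages, totals, yield, glass mass) are carried from the batch weights per 1356 pbw of glass at full float precision, as set out in the problem or the answer.
Oxide masses out of the charge:
  SrO: 294.0·0.6986 = 205.4 pbw
  SiO2: 682.8·0.6818 + 153.6·0.5156 = 544.7 pbw
  K2O: 84.11·0.6850 = 57.62 pbw
  Na2O: 682.8·0.1102 + 166.0·0.5838 = 172.2 pbw
  Al2O3: 682.8·0.1950 = 133.1 pbw
  CaO: 301.9·0.5605 + 153.6·0.4814 = 243.2 pbw
LOI: 682.8·0.01300 + 301.9·0.4395 + 166.0·0.4162 + 294.0·0.3014 + 84.11·0.3150 + 153.6·0.003000 = 326.2 pbw
Glass mass = batch − LOI = 1682 − 326.2 = 1356 pbw (matching Σ of the oxides)
wt %: oxide over glass, times 100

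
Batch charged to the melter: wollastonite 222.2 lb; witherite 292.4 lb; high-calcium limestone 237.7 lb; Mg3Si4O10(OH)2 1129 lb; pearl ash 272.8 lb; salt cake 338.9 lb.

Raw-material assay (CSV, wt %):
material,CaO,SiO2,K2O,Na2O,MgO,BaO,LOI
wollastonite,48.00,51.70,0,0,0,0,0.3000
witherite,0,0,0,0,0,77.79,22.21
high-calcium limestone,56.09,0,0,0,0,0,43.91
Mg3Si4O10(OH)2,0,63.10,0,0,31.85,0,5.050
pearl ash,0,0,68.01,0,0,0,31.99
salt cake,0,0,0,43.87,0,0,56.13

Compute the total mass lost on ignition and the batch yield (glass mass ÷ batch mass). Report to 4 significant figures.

LOI loss = 504.5 lb; glass = 1989 lb; yield = 79.76%

The intermediate values are printed, with 4-significant-figure rounding, as written. Every computation holds exact precision at all times. Every reported figure is rounded just once; all derived quantities are re-derived at exact precision (totals, yield, six oxide percentages, ignition loss, glass mass) from the batch weights on 1989 lb of glass, as given in question or answer.
Material-by-material LOI:
  wollastonite: 222.2 × 0.003000 = 0.6666 lb
  witherite: 292.4 × 0.2221 = 64.94 lb
  high-calcium limestone: 237.7 × 0.4391 = 104.4 lb
  Mg3Si4O10(OH)2: 1129 × 0.05050 = 57.01 lb
  pearl ash: 272.8 × 0.3199 = 87.27 lb
  salt cake: 338.9 × 0.5613 = 190.2 lb
Total LOI = 504.5 lb
Glass = batch − LOI = 2493 − 504.5 = 1989 lb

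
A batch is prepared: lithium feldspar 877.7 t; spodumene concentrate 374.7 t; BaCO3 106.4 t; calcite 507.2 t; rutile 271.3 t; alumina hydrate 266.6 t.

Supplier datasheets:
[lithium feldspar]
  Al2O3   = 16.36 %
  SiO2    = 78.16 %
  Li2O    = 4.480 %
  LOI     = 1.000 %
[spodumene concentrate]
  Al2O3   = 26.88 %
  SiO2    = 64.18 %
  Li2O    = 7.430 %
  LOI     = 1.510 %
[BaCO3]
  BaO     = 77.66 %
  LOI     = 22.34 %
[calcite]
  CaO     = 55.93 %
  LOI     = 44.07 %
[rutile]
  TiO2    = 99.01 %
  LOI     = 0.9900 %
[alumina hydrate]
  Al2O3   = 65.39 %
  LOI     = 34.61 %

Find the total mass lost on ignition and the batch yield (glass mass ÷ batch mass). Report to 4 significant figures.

Every computation holds full precision from start to finish — mid-chain values are displayed, with 4-significant-figure rounding, when written out; a single rounding finalizes every reported result — derived quantities (ignition loss, the yield, glass mass, the totals, six oxide percentages) are carried starting from the weights per 2047 t of glass at full precision exactly as printed in the problem or the answer.
Per-material ignition loss:
  lithium feldspar: 877.7 × 0.01000 = 8.777 t
  spodumene concentrate: 374.7 × 0.01510 = 5.658 t
  BaCO3: 106.4 × 0.2234 = 23.77 t
  calcite: 507.2 × 0.4407 = 223.5 t
  rutile: 271.3 × 0.009900 = 2.686 t
  alumina hydrate: 266.6 × 0.3461 = 92.27 t
Total LOI = 356.7 t
Glass = batch − LOI = 2404 − 356.7 = 2047 t

LOI loss = 356.7 t; glass = 2047 t; yield = 85.16%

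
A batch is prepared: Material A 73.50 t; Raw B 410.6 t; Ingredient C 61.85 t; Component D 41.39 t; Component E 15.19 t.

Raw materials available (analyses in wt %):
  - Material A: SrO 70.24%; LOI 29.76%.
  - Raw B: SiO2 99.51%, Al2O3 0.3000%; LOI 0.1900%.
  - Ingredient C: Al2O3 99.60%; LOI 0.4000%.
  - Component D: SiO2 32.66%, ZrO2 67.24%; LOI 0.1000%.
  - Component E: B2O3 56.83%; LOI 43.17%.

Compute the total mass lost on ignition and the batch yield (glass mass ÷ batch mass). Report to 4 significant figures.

LOI loss = 29.50 t; glass = 573.0 t; yield = 95.10%

Every computation carries exact precision from first step to last. The intermediate values appear, with 4-significant-digit rounding, when written out — every reported value undergoes a single rounding; derived quantities, which include totals, ignition loss, net glass mass, the five compositions, the yield, are rebuilt in full precision, as set out in question or answer, using the weight values on 573.0 t of glass.
LOI of each material in turn:
  Material A: 73.50 × 0.2976 = 21.87 t
  Raw B: 410.6 × 0.001900 = 0.7801 t
  Ingredient C: 61.85 × 0.004000 = 0.2474 t
  Component D: 41.39 × 0.001000 = 0.04139 t
  Component E: 15.19 × 0.4317 = 6.558 t
Total LOI = 29.50 t
Glass = batch − LOI = 602.5 − 29.50 = 573.0 t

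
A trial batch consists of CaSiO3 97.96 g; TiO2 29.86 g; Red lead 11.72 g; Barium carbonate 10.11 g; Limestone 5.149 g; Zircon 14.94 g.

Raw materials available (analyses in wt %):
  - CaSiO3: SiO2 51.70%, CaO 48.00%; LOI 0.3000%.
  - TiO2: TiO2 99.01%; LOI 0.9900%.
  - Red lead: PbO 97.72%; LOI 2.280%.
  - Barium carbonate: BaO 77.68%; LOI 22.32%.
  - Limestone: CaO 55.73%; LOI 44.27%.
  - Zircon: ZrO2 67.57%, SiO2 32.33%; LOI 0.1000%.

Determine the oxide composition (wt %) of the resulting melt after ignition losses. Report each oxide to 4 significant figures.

The intermediate values are printed, rounded to four significant digits, between the steps; all internal work carries full float precision through every step; every reported value takes exactly one rounding — the derived quantities (LOI, the yield, totals, six oxide percentages, glass mass) are computed in full precision from the weighed amounts on 164.3 g of glass exactly as printed in problem or answer.
What the batch supplies per oxide:
  ZrO2: 14.94·0.6757 = 10.09 g
  SiO2: 97.96·0.5170 + 14.94·0.3233 = 55.48 g
  CaO: 97.96·0.4800 + 5.149·0.5573 = 49.89 g
  TiO2: 29.86·0.9901 = 29.56 g
  PbO: 11.72·0.9772 = 11.45 g
  BaO: 10.11·0.7768 = 7.853 g
LOI: 97.96·0.003000 + 29.86·0.009900 + 11.72·0.02280 + 10.11·0.2232 + 5.149·0.4427 + 14.94·0.001000 = 5.408 g
Resulting glass, batch − LOI: 169.7 − 5.408 = 164.3 g (equal to the oxide-mass sum)
oxide / glass × 100 gives the wt %

Glass mass = 164.3 g (batch 169.7 − LOI 5.408).
Composition: ZrO2 6.143%, SiO2 33.76%, CaO 30.36%, TiO2 17.99%, PbO 6.969%, BaO 4.779%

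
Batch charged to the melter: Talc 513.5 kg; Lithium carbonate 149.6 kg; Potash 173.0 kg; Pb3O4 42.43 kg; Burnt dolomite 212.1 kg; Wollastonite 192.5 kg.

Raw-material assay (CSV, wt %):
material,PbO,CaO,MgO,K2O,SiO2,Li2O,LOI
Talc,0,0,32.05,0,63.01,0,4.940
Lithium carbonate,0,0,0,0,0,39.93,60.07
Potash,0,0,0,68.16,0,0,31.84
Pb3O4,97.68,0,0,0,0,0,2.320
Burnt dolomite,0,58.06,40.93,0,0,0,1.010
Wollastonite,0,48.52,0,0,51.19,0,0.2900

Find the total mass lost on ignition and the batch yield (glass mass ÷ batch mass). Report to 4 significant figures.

Rounding to four significant digits applies to every in-between result as displayed — the working math runs at full float precision all the way through — each reported value takes just one rounding — all derived quantities, which include glass mass, ignition loss, yield, six oxide percentages, the totals, are carried at full float precision, precisely as stated by the problem or the answer, using the weight values at 1109 kg of glass.
Loss on ignition, line by line:
  Talc: 513.5 × 0.04940 = 25.37 kg
  Lithium carbonate: 149.6 × 0.6007 = 89.86 kg
  Potash: 173.0 × 0.3184 = 55.08 kg
  Pb3O4: 42.43 × 0.02320 = 0.9844 kg
  Burnt dolomite: 212.1 × 0.01010 = 2.142 kg
  Wollastonite: 192.5 × 0.002900 = 0.5582 kg
Total LOI = 174.0 kg
Glass = batch − LOI = 1283 − 174.0 = 1109 kg

LOI loss = 174.0 kg; glass = 1109 kg; yield = 86.44%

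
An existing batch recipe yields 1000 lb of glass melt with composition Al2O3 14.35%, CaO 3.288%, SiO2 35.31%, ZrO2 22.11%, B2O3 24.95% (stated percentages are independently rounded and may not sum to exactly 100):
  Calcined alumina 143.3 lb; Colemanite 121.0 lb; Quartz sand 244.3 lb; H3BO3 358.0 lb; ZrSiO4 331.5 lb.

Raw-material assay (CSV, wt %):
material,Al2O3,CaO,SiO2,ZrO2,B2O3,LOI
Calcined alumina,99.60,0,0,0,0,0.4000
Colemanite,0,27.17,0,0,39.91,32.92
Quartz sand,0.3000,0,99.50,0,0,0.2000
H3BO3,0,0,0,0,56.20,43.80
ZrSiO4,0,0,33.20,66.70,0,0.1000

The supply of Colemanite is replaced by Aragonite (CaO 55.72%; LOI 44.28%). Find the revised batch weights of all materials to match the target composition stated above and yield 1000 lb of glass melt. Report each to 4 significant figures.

Revised batch per 1000 lb glass melt:
  Calcined alumina: 143.3 lb
  Aragonite: 59.01 lb
  Quartz sand: 244.3 lb
  H3BO3: 444.0 lb
  ZrSiO4: 331.5 lb
Total batch = 1222 lb; LOI loss = 222.0 lb

Intermediates appear rounded to 4 significant digits as written. Exact precision is kept at each step. Exactly one rounding goes into each reported result. All derived quantities, including ignition loss, the five compositions, glass mass, yield, totals, are computed from the weighed amounts at 1000 lb of glass in full float precision, exactly as printed in the question or the answer.
Target oxide masses per 1000 lb glass melt:
  Al2O3: 14.35% × 1000 = 143.5 lb
  CaO: 3.288% × 1000 = 32.88 lb
  SiO2: 35.31% × 1000 = 353.1 lb
  ZrO2: 22.11% × 1000 = 221.1 lb
  B2O3: 24.95% × 1000 = 249.5 lb
Verifying the oxide balance per the reported batch figures, against the basis in use (every target is met by its sum net of answer rounding effects):
  Al2O3: 143.3·0.9960 + 244.3·0.003000 = 143.5 lb (target 143.5 lb)
  CaO: 59.01·0.5572 = 32.88 lb (target 32.88 lb)
  SiO2: 244.3·0.9950 + 331.5·0.3320 = 353.1 lb (target 353.1 lb)
  ZrO2: 331.5·0.6670 = 221.1 lb (target 221.1 lb)
  B2O3: 444.0·0.5620 = 249.5 lb (target 249.5 lb)
Glass mass check: total charge less LOI = 1000 lb (oxide target masses add up to 1000 lb; basis as stated: 1000 lb — any gap is answer rounding).
Batch total: Σ batch = 1222 lb; Σ batch·LOI gives LOI loss = 222.0 lb; yield = glass ÷ total batch = 81.84%.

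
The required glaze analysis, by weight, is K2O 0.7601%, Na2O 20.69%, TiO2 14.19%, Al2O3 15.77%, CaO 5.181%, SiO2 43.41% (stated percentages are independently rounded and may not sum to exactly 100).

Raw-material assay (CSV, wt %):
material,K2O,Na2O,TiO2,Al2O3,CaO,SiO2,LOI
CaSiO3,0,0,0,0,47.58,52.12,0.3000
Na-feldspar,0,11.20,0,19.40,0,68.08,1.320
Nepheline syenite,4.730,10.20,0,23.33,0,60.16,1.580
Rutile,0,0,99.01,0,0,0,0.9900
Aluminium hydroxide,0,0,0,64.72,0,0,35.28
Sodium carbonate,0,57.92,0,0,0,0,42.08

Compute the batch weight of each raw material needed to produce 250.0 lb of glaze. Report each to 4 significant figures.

Batch per 250.0 lb glaze:
  CaSiO3: 27.22 lb
  Na-feldspar: 103.1 lb
  Nepheline syenite: 40.17 lb
  Rutile: 35.83 lb
  Aluminium hydroxide: 15.54 lb
  Sodium carbonate: 62.30 lb
Total batch = 284.2 lb; LOI loss = 34.13 lb; yield = 87.99%

In-progress results are shown, rounded to 4 significant figures, when written out. All internal work runs at full precision through the solve; every reported number is rounded exactly once — all derived quantities (the six compositions, yield, ignition loss, totals, net glass mass) are recomputed from the batch weights on 250.0 lb of glass at full float precision as written in the problem or the answer.
Per-oxide target masses for 250.0 lb glaze:
  K2O: 0.7601% × 250.0 = 1.900 lb
  Na2O: 20.69% × 250.0 = 51.72 lb
  TiO2: 14.19% × 250.0 = 35.48 lb
  Al2O3: 15.77% × 250.0 = 39.42 lb
  CaO: 5.181% × 250.0 = 12.95 lb
  SiO2: 43.41% × 250.0 = 108.5 lb
A balance pass over the oxides, using the reported weights, under the basis named above (each sum matches its target mass exact up to rounding of places):
  K2O: 40.17·0.04730 = 1.900 lb (target 1.900 lb)
  Na2O: 103.1·0.1120 + 40.17·0.1020 + 62.30·0.5792 = 51.73 lb (target 51.72 lb)
  TiO2: 35.83·0.9901 = 35.48 lb (target 35.48 lb)
  Al2O3: 103.1·0.1940 + 40.17·0.2333 + 15.54·0.6472 = 39.43 lb (target 39.42 lb)
  CaO: 27.22·0.4758 = 12.95 lb (target 12.95 lb)
  SiO2: 27.22·0.5212 + 103.1·0.6808 + 40.17·0.6016 = 108.5 lb (target 108.5 lb)
The glass-mass cross-check: whole batch net of LOI = 250.0 lb (targets for the oxides total 250.0 lb; basis as stated: 250.0 lb — gaps are rounding artifacts).
Adding the batch up: Σ batch = 284.2 lb; loss to ignition Σ batch·LOI = 34.13 lb; the yield ratio, glass ÷ batch: 87.99%.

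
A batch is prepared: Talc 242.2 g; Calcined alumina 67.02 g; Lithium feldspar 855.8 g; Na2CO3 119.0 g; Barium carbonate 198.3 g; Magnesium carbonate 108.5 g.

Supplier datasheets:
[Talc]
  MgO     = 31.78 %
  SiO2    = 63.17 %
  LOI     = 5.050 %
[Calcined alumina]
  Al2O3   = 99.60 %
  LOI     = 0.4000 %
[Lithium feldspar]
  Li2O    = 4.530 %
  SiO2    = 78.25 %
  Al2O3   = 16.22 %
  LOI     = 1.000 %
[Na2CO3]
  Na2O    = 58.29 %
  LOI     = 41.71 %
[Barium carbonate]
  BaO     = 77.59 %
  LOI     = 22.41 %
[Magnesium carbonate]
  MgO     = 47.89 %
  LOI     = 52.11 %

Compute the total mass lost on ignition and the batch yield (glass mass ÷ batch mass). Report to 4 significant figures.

Mid-chain values are shown with 4-significant-figure rounding as written. Every computation carries full precision from first step to last — each reported value receives exactly one rounding — all derived quantities are carried at full float precision (six oxide percentages, LOI, yield, glass mass, totals) from the weighed amounts at 1419 g of glass, as they appear in the problem or answer text.
Loss on ignition, line by line:
  Talc: 242.2 × 0.05050 = 12.23 g
  Calcined alumina: 67.02 × 0.004000 = 0.2681 g
  Lithium feldspar: 855.8 × 0.01000 = 8.558 g
  Na2CO3: 119.0 × 0.4171 = 49.63 g
  Barium carbonate: 198.3 × 0.2241 = 44.44 g
  Magnesium carbonate: 108.5 × 0.5211 = 56.54 g
Total LOI = 171.7 g
Glass = batch − LOI = 1591 − 171.7 = 1419 g

LOI loss = 171.7 g; glass = 1419 g; yield = 89.21%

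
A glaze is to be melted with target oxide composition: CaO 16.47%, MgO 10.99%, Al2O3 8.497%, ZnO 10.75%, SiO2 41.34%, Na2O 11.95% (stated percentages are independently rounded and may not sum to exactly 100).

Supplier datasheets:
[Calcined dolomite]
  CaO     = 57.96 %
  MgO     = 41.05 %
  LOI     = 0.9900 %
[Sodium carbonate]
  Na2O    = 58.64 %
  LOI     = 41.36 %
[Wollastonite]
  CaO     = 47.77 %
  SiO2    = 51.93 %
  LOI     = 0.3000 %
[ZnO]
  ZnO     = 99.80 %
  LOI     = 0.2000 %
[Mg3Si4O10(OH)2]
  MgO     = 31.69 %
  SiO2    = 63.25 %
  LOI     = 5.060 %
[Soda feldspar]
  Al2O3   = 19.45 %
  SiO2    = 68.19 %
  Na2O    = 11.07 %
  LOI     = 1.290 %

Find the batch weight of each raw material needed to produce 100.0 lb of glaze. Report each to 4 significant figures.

Batch per 100.0 lb glaze:
  Calcined dolomite: 19.52 lb
  Sodium carbonate: 12.13 lb
  Wollastonite: 10.80 lb
  ZnO: 10.77 lb
  Mg3Si4O10(OH)2: 9.397 lb
  Soda feldspar: 43.69 lb
Total batch = 106.3 lb; LOI loss = 6.303 lb; yield = 94.07%

The working math runs at exact precision end to end — mid-chain values are printed, rounded to four significant figures, when written out — every reported figure is rounded a single time — the derived quantities are rebuilt in full float precision (LOI, net glass mass, yield, six oxide percentages, totals) from the batch weights per 100.0 lb of glass, as set out in the problem or answer text.
Target oxide masses per 100.0 lb glaze:
  CaO: 16.47% × 100.0 = 16.47 lb
  MgO: 10.99% × 100.0 = 10.99 lb
  Al2O3: 8.497% × 100.0 = 8.497 lb
  ZnO: 10.75% × 100.0 = 10.75 lb
  SiO2: 41.34% × 100.0 = 41.34 lb
  Na2O: 11.95% × 100.0 = 11.95 lb
Verifying the oxide balance using the reported weights, on the stated basis (target by target, the sums agree inside rounding margins):
  CaO: 19.52·0.5796 + 10.80·0.4777 = 16.47 lb (target 16.47 lb)
  MgO: 19.52·0.4105 + 9.397·0.3169 = 10.99 lb (target 10.99 lb)
  Al2O3: 43.69·0.1945 = 8.498 lb (target 8.497 lb)
  ZnO: 10.77·0.9980 = 10.75 lb (target 10.75 lb)
  SiO2: 10.80·0.5193 + 9.397·0.6325 + 43.69·0.6819 = 41.34 lb (target 41.34 lb)
  Na2O: 12.13·0.5864 + 43.69·0.1107 = 11.95 lb (target 11.95 lb)
Mass balance on the glass: Σ batch − LOI loss = 100.0 lb (summing oxide targets gives 100.0 lb; against the stated basis, 100.0 lb — differing by rounding only).
Summing the batch: Σ batch = 106.3 lb; loss to ignition Σ batch·LOI = 6.303 lb; as yield: glass ÷ batch → 94.07%.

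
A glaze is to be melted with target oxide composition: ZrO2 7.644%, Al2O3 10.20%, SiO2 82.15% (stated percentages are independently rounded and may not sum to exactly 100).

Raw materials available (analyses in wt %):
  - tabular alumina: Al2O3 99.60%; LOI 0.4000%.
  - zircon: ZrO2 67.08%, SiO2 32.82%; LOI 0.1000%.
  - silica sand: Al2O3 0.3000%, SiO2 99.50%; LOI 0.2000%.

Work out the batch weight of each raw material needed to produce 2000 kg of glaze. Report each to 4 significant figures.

Batch per 2000 kg glaze:
  tabular alumina: 200.1 kg
  zircon: 227.9 kg
  silica sand: 1576 kg
Total batch = 2004 kg; LOI loss = 4.180 kg; yield = 99.79%

All internal work runs at full float precision at each step — working values are displayed, rounded to four significant digits, when written out; each reported figure is rounded once only. Derived quantities, including the three compositions, yield, net glass mass, totals, ignition loss, are computed using the weight values per 2000 kg of glass in full precision, as set out in question or answer.
Per-oxide target masses for 2000 kg glaze:
  ZrO2: 7.644% × 2000 = 152.9 kg
  Al2O3: 10.20% × 2000 = 204.0 kg
  SiO2: 82.15% × 2000 = 1643 kg
Per-oxide balance check per the reported batch figures, at the basis given (each sum matches its target mass inside rounding margins):
  ZrO2: 227.9·0.6708 = 152.9 kg (target 152.9 kg)
  Al2O3: 200.1·0.9960 + 1576·0.003000 = 204.0 kg (target 204.0 kg)
  SiO2: 227.9·0.3282 + 1576·0.9950 = 1643 kg (target 1643 kg)
Glass-mass closure: total charge less LOI = 2000 kg (oxide target masses add up to 2000 kg; against the stated basis, 2000 kg — rounding explains the deltas).
Whole-batch sum: Σ batch = 2004 kg; Σ batch·LOI gives LOI loss = 4.180 kg; as yield: glass ÷ batch → 99.79%.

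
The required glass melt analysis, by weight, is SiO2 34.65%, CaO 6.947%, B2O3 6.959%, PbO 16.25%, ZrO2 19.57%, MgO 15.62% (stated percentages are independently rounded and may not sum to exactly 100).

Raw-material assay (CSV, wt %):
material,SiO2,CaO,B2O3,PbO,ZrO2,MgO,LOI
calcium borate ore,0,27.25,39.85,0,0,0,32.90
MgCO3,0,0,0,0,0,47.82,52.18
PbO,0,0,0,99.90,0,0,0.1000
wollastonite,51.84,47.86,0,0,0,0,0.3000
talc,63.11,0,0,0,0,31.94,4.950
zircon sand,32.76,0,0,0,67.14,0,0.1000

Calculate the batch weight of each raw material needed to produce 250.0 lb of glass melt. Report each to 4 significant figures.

Every computation holds full precision in every operation. Rounding to four significant figures applies to every in-between result as printed — every reported figure is rounded a single time; the derived quantities are recomputed in exact precision (LOI, yield, six oxide percentages, totals, glass mass) using the weight values per 250.0 lb of glass, exactly as shown in the problem or the answer.
The oxide mass targets at 250.0 lb glass melt:
  SiO2: 34.65% × 250.0 = 86.62 lb
  CaO: 6.947% × 250.0 = 17.37 lb
  B2O3: 6.959% × 250.0 = 17.40 lb
  PbO: 16.25% × 250.0 = 40.62 lb
  ZrO2: 19.57% × 250.0 = 48.92 lb
  MgO: 15.62% × 250.0 = 39.05 lb
Per-oxide balance check with the batch weights as given, on the stated basis (delivered sums recover each target exact up to rounding of places):
  SiO2: 11.43·0.5184 + 90.04·0.6311 + 72.87·0.3276 = 86.62 lb (target 86.62 lb)
  CaO: 43.66·0.2725 + 11.43·0.4786 = 17.37 lb (target 17.37 lb)
  B2O3: 43.66·0.3985 = 17.40 lb (target 17.40 lb)
  PbO: 40.67·0.9990 = 40.63 lb (target 40.62 lb)
  ZrO2: 72.87·0.6714 = 48.92 lb (target 48.92 lb)
  MgO: 21.52·0.4782 + 90.04·0.3194 = 39.05 lb (target 39.05 lb)
Mass balance on the glass: batch Σ − ignition loss = 250.0 lb (summing oxide targets gives 250.0 lb; basis as stated: 250.0 lb — rounding explains the deltas).
Adding the batch up: Σ batch = 280.2 lb; LOI removed, Σ of batch·LOI: 30.20 lb; as yield: glass ÷ batch → 89.22%.

Batch per 250.0 lb glass melt:
  calcium borate ore: 43.66 lb
  MgCO3: 21.52 lb
  PbO: 40.67 lb
  wollastonite: 11.43 lb
  talc: 90.04 lb
  zircon sand: 72.87 lb
Total batch = 280.2 lb; LOI loss = 30.20 lb; yield = 89.22%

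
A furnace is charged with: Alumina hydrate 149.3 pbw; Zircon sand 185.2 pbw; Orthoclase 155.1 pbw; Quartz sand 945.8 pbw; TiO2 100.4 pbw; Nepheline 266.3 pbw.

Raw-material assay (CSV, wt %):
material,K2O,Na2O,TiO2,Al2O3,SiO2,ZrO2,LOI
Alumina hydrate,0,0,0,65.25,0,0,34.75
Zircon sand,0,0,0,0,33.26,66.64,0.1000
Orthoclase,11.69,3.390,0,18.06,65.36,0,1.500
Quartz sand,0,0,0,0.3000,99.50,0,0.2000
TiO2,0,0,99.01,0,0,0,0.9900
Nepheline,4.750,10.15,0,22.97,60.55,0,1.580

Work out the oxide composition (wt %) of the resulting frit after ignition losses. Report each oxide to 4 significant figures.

Glass mass = 1741 pbw (batch 1802 − LOI 61.49).
Composition: K2O 1.768%, Na2O 1.855%, TiO2 5.711%, Al2O3 10.88%, SiO2 72.69%, ZrO2 7.090%

All arithmetic maintains full precision all the way through — rounding to 4 significant digits applies to each mid-chain value as printed; exactly one rounding lands on each reported value — the derived quantities (net glass mass, the totals, the six compositions, ignition loss, the yield) are rebuilt at full float precision using the weight values on 1741 pbw of glass, as they appear in problem or answer.
Oxide masses out of the charge:
  K2O: 155.1·0.1169 + 266.3·0.04750 = 30.78 pbw
  Na2O: 155.1·0.03390 + 266.3·0.1015 = 32.29 pbw
  TiO2: 100.4·0.9901 = 99.41 pbw
  Al2O3: 149.3·0.6525 + 155.1·0.1806 + 945.8·0.003000 + 266.3·0.2297 = 189.4 pbw
  SiO2: 185.2·0.3326 + 155.1·0.6536 + 945.8·0.9950 + 266.3·0.6055 = 1265 pbw
  ZrO2: 185.2·0.6664 = 123.4 pbw
LOI: 149.3·0.3475 + 185.2·0.001000 + 155.1·0.01500 + 945.8·0.002000 + 100.4·0.009900 + 266.3·0.01580 = 61.49 pbw
Glass mass = batch − LOI = 1802 − 61.49 = 1741 pbw (equal to the oxide-mass sum)
percent share: oxide ÷ glass, ×100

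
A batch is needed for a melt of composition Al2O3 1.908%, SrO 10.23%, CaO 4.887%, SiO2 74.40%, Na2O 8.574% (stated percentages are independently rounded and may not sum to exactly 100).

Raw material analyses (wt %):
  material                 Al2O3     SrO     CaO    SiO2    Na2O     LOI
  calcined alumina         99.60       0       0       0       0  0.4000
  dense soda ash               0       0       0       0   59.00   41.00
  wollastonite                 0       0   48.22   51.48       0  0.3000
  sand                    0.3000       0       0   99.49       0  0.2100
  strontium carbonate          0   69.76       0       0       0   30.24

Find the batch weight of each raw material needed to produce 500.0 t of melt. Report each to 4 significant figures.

Batch per 500.0 t melt:
  calcined alumina: 8.531 t
  dense soda ash: 72.66 t
  wollastonite: 50.67 t
  sand: 347.7 t
  strontium carbonate: 73.32 t
Total batch = 552.9 t; LOI loss = 52.88 t; yield = 90.44%

The intermediate values are shown, with 4-significant-figure rounding, between the steps. Every computation keeps full precision from start to finish — a single rounding finalizes each reported figure. Derived quantities, including net glass mass, ignition loss, the five compositions, totals, the yield, are computed starting from the weights on 500.0 t of glass at full float precision as set out in the problem or the answer.
The oxide mass targets at 500.0 t melt:
  Al2O3: 1.908% × 500.0 = 9.540 t
  SrO: 10.23% × 500.0 = 51.15 t
  CaO: 4.887% × 500.0 = 24.44 t
  SiO2: 74.40% × 500.0 = 372.0 t
  Na2O: 8.574% × 500.0 = 42.87 t
Sums-versus-targets review with the batch weights as given, against the basis in use (target by target, the sums agree net of answer rounding effects):
  Al2O3: 8.531·0.9960 + 347.7·0.003000 = 9.540 t (target 9.540 t)
  SrO: 73.32·0.6976 = 51.15 t (target 51.15 t)
  CaO: 50.67·0.4822 = 24.43 t (target 24.44 t)
  SiO2: 50.67·0.5148 + 347.7·0.9949 = 372.0 t (target 372.0 t)
  Na2O: 72.66·0.5900 = 42.87 t (target 42.87 t)
Glass-mass closure: batch total minus LOI = 500.0 t (oxide target masses add up to 500.0 t; the stated basis being 500.0 t — gaps are rounding artifacts).
Whole-batch sum: Σ batch = 552.9 t; loss to ignition Σ batch·LOI = 52.88 t; yield: glass divided by total = 90.44%.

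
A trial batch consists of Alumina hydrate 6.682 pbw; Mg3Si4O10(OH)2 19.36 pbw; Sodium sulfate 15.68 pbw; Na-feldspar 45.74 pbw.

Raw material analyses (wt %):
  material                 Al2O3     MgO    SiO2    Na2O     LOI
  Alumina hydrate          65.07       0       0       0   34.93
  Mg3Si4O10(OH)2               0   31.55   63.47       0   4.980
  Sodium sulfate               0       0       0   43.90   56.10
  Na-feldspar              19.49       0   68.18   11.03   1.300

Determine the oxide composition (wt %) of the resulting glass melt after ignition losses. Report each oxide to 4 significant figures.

Mid-chain values are printed (rounded to four significant figures) in the working. Every computation runs at exact precision all the way through. Each reported result carries a single rounding. The derived quantities are re-derived starting from the weights at 74.77 pbw of glass in full precision (the four compositions, totals, ignition loss, glass mass, the yield) as set out in either problem or answer.
What the batch supplies per oxide:
  Al2O3: 6.682·0.6507 + 45.74·0.1949 = 13.26 pbw
  MgO: 19.36·0.3155 = 6.108 pbw
  SiO2: 19.36·0.6347 + 45.74·0.6818 = 43.47 pbw
  Na2O: 15.68·0.4390 + 45.74·0.1103 = 11.93 pbw
LOI: 6.682·0.3493 + 19.36·0.04980 + 15.68·0.5610 + 45.74·0.01300 = 12.69 pbw
The glass mass, total less LOI, = 87.46 − 12.69 = 74.77 pbw (equal to the oxide-mass sum)
each oxide over glass, ×100, is wt %

Glass mass = 74.77 pbw (batch 87.46 − LOI 12.69).
Composition: Al2O3 17.74%, MgO 8.169%, SiO2 58.14%, Na2O 15.95%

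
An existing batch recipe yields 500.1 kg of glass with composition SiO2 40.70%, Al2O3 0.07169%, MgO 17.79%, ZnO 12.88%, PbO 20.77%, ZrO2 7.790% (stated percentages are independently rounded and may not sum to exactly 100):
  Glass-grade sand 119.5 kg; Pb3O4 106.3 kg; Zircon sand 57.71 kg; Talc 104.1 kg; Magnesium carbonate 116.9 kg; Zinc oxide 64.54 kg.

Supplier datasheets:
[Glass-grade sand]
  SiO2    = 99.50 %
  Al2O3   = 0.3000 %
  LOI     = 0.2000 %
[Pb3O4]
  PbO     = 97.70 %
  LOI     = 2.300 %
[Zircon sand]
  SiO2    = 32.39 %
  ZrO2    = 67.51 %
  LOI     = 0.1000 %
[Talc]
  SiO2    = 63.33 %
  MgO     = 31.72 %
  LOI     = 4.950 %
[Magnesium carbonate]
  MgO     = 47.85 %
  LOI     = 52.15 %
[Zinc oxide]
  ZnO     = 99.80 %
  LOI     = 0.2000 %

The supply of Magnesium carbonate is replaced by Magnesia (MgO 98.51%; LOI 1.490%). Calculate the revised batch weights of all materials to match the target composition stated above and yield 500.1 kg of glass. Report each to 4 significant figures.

Intermediates are printed rounded to four significant digits when written out; all arithmetic carries full precision at each step. Exactly one rounding goes into each reported figure; all derived quantities (the totals, six oxide percentages, the yield, LOI, net glass mass) are computed in full float precision from the batch weights per 500.1 kg of glass, exactly as printed in the problem or the answer.
Oxide mass targets, per 500.1 kg glass:
  SiO2: 40.70% × 500.1 = 203.5 kg
  Al2O3: 0.07169% × 500.1 = 0.3585 kg
  MgO: 17.79% × 500.1 = 88.97 kg
  ZnO: 12.88% × 500.1 = 64.41 kg
  PbO: 20.77% × 500.1 = 103.9 kg
  ZrO2: 7.790% × 500.1 = 38.96 kg
Mass-balance tally per oxide working from each reported weight, per the basis as stated (summed amounts equal target values inside rounding margins):
  SiO2: 119.5·0.9950 + 57.71·0.3239 + 104.1·0.6333 = 203.5 kg (target 203.5 kg)
  Al2O3: 119.5·0.003000 = 0.3585 kg (target 0.3585 kg)
  MgO: 104.1·0.3172 + 56.79·0.9851 = 88.96 kg (target 88.97 kg)
  ZnO: 64.54·0.9980 = 64.41 kg (target 64.41 kg)
  PbO: 106.3·0.9770 = 103.9 kg (target 103.9 kg)
  ZrO2: 57.71·0.6751 = 38.96 kg (target 38.96 kg)
Auditing the glass mass value: net batch after ignition = 500.1 kg (summing oxide targets gives 500.1 kg; versus the stated basis of 500.1 kg — a pure rounding effect).
Batch grand total — Σ batch = 508.9 kg; ignition loss, Σ(batch × LOI) = 8.870 kg; yield: glass divided by total = 98.26%.

Revised batch per 500.1 kg glass:
  Glass-grade sand: 119.5 kg
  Pb3O4: 106.3 kg
  Zircon sand: 57.71 kg
  Talc: 104.1 kg
  Magnesia: 56.79 kg
  Zinc oxide: 64.54 kg
Total batch = 508.9 kg; LOI loss = 8.870 kg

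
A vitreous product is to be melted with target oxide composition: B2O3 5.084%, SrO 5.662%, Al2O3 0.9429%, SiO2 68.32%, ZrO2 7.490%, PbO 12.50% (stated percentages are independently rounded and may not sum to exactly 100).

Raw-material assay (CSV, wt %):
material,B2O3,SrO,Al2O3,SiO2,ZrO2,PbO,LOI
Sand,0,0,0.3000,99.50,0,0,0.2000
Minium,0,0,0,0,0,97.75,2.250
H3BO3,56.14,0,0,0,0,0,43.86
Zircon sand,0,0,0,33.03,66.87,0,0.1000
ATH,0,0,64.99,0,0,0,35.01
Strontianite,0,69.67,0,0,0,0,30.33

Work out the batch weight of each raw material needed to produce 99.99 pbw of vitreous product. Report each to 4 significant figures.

Batch per 99.99 pbw vitreous product:
  Sand: 64.94 pbw
  Minium: 12.79 pbw
  H3BO3: 9.055 pbw
  Zircon sand: 11.20 pbw
  ATH: 1.151 pbw
  Strontianite: 8.126 pbw
Total batch = 107.3 pbw; LOI loss = 7.268 pbw; yield = 93.22%

In-progress results are printed, with 4-significant-figure rounding, within the worked lines — all internal work holds exact precision all the way through. Every reported number is rounded once only. All derived quantities are rebuilt in full precision (yield, glass mass, totals, the six compositions, LOI) using the weight values at 99.99 pbw of glass, precisely as stated by either problem or answer.
Target oxide masses per 99.99 pbw vitreous product:
  B2O3: 5.084% × 99.99 = 5.083 pbw
  SrO: 5.662% × 99.99 = 5.661 pbw
  Al2O3: 0.9429% × 99.99 = 0.9428 pbw
  SiO2: 68.32% × 99.99 = 68.31 pbw
  ZrO2: 7.490% × 99.99 = 7.489 pbw
  PbO: 12.50% × 99.99 = 12.50 pbw
Verifying the oxide balance using the reported weights, against the basis in use (summed amounts equal target values up to rounding of the answer):
  B2O3: 9.055·0.5614 = 5.083 pbw (target 5.083 pbw)
  SrO: 8.126·0.6967 = 5.661 pbw (target 5.661 pbw)
  Al2O3: 64.94·0.003000 + 1.151·0.6499 = 0.9429 pbw (target 0.9428 pbw)
  SiO2: 64.94·0.9950 + 11.20·0.3303 = 68.31 pbw (target 68.31 pbw)
  ZrO2: 11.20·0.6687 = 7.489 pbw (target 7.489 pbw)
  PbO: 12.79·0.9775 = 12.50 pbw (target 12.50 pbw)
Glass-mass closure: batch total minus LOI = 99.99 pbw (per-oxide target masses sum to 99.99 pbw; with the basis standing at 99.99 pbw — gaps are rounding artifacts).
Batch grand total — Σ batch = 107.3 pbw; LOI loss = Σ batch·LOI = 7.268 pbw; as yield: glass ÷ batch → 93.22%.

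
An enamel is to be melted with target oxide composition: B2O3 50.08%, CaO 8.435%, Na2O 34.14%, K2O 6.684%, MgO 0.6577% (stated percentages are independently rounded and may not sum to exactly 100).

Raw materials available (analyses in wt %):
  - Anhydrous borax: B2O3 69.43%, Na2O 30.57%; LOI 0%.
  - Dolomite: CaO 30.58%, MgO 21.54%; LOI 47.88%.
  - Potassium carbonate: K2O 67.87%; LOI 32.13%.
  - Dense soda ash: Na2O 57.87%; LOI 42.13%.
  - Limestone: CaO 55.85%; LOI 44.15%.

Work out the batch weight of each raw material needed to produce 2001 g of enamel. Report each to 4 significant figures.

Values along the way are printed rounded to four significant figures as written; every computation runs at exact precision from start to finish; exactly one rounding lands on every reported number. All derived quantities are re-derived at full float precision (yield, ignition loss, totals, five oxide percentages, net glass mass) from the batch weights at 2001 g of glass, exactly as printed in problem or answer.
Oxide mass targets, per 2001 g enamel:
  B2O3: 50.08% × 2001 = 1002 g
  CaO: 8.435% × 2001 = 168.8 g
  Na2O: 34.14% × 2001 = 683.1 g
  K2O: 6.684% × 2001 = 133.7 g
  MgO: 0.6577% × 2001 = 13.16 g
Sums-versus-targets review applying the batch weights above, for the quoted basis mass (summed amounts equal target values exact up to rounding of places):
  B2O3: 1443·0.6943 = 1002 g (target 1002 g)
  CaO: 61.10·0.3058 + 268.8·0.5585 = 168.8 g (target 168.8 g)
  Na2O: 1443·0.3057 + 418.0·0.5787 = 683.0 g (target 683.1 g)
  K2O: 197.1·0.6787 = 133.8 g (target 133.7 g)
  MgO: 61.10·0.2154 = 13.16 g (target 13.16 g)
Glass mass check: net batch after ignition = 2001 g (the targets, summed, come to 2001 g; against the stated basis, 2001 g — gaps are rounding artifacts).
Batch total: Σ batch = 2388 g; the LOI term Σ batch·LOI equals 387.4 g; as yield: glass ÷ batch → 83.78%.

Batch per 2001 g enamel:
  Anhydrous borax: 1443 g
  Dolomite: 61.10 g
  Potassium carbonate: 197.1 g
  Dense soda ash: 418.0 g
  Limestone: 268.8 g
Total batch = 2388 g; LOI loss = 387.4 g; yield = 83.78%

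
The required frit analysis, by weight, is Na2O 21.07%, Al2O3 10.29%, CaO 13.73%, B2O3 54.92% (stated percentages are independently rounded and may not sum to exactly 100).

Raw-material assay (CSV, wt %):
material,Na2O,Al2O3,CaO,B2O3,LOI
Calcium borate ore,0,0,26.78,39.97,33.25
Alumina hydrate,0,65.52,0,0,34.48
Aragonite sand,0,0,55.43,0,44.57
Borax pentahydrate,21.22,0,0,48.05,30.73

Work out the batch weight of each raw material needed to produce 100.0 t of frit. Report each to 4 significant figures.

Batch per 100.0 t frit:
  Calcium borate ore: 18.04 t
  Alumina hydrate: 15.71 t
  Aragonite sand: 16.06 t
  Borax pentahydrate: 99.29 t
Total batch = 149.1 t; LOI loss = 49.08 t; yield = 67.08%

Every computation holds exact precision at all times. Intermediates are displayed rounded off to 4 significant digits alongside each step; each reported figure is rounded exactly once; all derived quantities, which include glass mass, the totals, four oxide percentages, the yield, ignition loss, are recomputed in full precision, exactly as printed in the question or the answer, starting from the weights at 100.0 t of glass.
Per-oxide target masses for 100.0 t frit:
  Na2O: 21.07% × 100.0 = 21.07 t
  Al2O3: 10.29% × 100.0 = 10.29 t
  CaO: 13.73% × 100.0 = 13.73 t
  B2O3: 54.92% × 100.0 = 54.92 t
Oxide-by-oxide audit from the weights as reported, per the basis as stated (target by target, the sums agree modulo rounding of the values):
  Na2O: 99.29·0.2122 = 21.07 t (target 21.07 t)
  Al2O3: 15.71·0.6552 = 10.29 t (target 10.29 t)
  CaO: 18.04·0.2678 + 16.06·0.5543 = 13.73 t (target 13.73 t)
  B2O3: 18.04·0.3997 + 99.29·0.4805 = 54.92 t (target 54.92 t)
Consistency of the glass mass: Σ batch − LOI loss = 100.0 t (per-oxide target masses sum to 100.0 t; against the stated basis, 100.0 t — gaps are rounding artifacts).
Whole-batch sum: Σ batch = 149.1 t; LOI loss = Σ batch·LOI = 49.08 t; glass ÷ batch gives a yield of 67.08%.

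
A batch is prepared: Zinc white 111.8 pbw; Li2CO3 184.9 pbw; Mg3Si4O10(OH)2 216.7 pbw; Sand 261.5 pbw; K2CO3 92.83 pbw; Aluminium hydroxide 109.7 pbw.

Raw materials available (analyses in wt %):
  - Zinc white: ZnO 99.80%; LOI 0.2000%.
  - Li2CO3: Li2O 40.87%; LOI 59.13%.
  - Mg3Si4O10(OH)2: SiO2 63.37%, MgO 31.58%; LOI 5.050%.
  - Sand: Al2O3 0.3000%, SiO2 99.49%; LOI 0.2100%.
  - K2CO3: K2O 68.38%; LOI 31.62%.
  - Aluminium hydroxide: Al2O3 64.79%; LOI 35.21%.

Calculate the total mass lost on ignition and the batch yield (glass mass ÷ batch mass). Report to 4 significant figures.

Values along the way appear with 4-significant-digit rounding between the steps — the whole derivation maintains full precision from start to finish; every reported figure is rounded once only; derived quantities, which include ignition loss, the six compositions, the yield, net glass mass, totals, are re-derived in exact precision, as written in problem or answer, from the weighed amounts on 788.4 pbw of glass.
Each material's LOI contribution:
  Zinc white: 111.8 × 0.002000 = 0.2236 pbw
  Li2CO3: 184.9 × 0.5913 = 109.3 pbw
  Mg3Si4O10(OH)2: 216.7 × 0.05050 = 10.94 pbw
  Sand: 261.5 × 0.002100 = 0.5491 pbw
  K2CO3: 92.83 × 0.3162 = 29.35 pbw
  Aluminium hydroxide: 109.7 × 0.3521 = 38.63 pbw
Total LOI = 189.0 pbw
Glass = batch − LOI = 977.4 − 189.0 = 788.4 pbw

LOI loss = 189.0 pbw; glass = 788.4 pbw; yield = 80.66%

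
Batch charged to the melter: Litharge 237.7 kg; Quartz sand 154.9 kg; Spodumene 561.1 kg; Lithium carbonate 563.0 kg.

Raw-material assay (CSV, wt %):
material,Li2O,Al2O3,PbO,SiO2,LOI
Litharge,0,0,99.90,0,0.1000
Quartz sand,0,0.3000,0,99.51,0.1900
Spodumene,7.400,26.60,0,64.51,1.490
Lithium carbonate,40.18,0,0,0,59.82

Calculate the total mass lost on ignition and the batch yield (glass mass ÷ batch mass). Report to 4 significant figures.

Each numeric step keeps exact precision through the solve; the intermediate values are printed rounded to 4 significant digits at each printed step; every reported number sees exactly one rounding; all derived quantities (the totals, ignition loss, the yield, the four compositions, glass mass) are computed from the batch weights for 1171 kg of glass in exact precision as given in the problem or the answer.
Ignition loss by material:
  Litharge: 237.7 × 0.001000 = 0.2377 kg
  Quartz sand: 154.9 × 0.001900 = 0.2943 kg
  Spodumene: 561.1 × 0.01490 = 8.360 kg
  Lithium carbonate: 563.0 × 0.5982 = 336.8 kg
Total LOI = 345.7 kg
Glass = batch − LOI = 1517 − 345.7 = 1171 kg

LOI loss = 345.7 kg; glass = 1171 kg; yield = 77.21%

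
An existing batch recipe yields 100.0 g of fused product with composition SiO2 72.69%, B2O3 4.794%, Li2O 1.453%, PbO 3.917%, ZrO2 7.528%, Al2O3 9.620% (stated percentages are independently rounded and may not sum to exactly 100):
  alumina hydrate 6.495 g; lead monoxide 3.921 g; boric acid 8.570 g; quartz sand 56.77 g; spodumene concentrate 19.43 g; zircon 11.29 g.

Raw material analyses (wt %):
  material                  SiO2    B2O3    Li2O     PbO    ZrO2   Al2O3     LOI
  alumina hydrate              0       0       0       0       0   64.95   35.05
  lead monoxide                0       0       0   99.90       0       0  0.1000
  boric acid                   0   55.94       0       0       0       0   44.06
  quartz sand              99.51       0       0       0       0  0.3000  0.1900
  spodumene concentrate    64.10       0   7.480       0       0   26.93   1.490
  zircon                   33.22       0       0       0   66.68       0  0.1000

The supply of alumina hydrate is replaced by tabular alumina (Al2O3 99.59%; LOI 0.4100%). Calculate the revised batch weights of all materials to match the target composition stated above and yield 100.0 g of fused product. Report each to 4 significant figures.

Working values appear, rounded to 4 significant figures, within the worked lines — each numeric step holds full float precision from start to finish — each reported result is rounded just once; derived quantities (the six compositions, net glass mass, the totals, yield, LOI) are re-derived at exact precision from the weighed amounts on 100.0 g of glass, precisely as stated by the problem or answer text.
Oxide mass targets, per 100.0 g fused product:
  SiO2: 72.69% × 100.0 = 72.69 g
  B2O3: 4.794% × 100.0 = 4.794 g
  Li2O: 1.453% × 100.0 = 1.453 g
  PbO: 3.917% × 100.0 = 3.917 g
  ZrO2: 7.528% × 100.0 = 7.528 g
  Al2O3: 9.620% × 100.0 = 9.620 g
Sums-versus-targets review applying the batch weights above, for the quoted basis mass (delivered sums recover each target once rounding is allowed for):
  SiO2: 56.77·0.9951 + 19.43·0.6410 + 11.29·0.3322 = 72.70 g (target 72.69 g)
  B2O3: 8.570·0.5594 = 4.794 g (target 4.794 g)
  Li2O: 19.43·0.07480 = 1.453 g (target 1.453 g)
  PbO: 3.921·0.9990 = 3.917 g (target 3.917 g)
  ZrO2: 11.29·0.6668 = 7.528 g (target 7.528 g)
  Al2O3: 4.236·0.9959 + 56.77·0.003000 + 19.43·0.2693 = 9.621 g (target 9.620 g)
Consistency of the glass mass: whole batch net of LOI = 100.0 g (targets for the oxides total 100.0 g; basis as stated: 100.0 g — a pure rounding effect).
Batch grand total — Σ batch = 104.2 g; LOI removed, Σ of batch·LOI: 4.206 g; glass ÷ batch gives a yield of 95.96%.

Revised batch per 100.0 g fused product:
  tabular alumina: 4.236 g
  lead monoxide: 3.921 g
  boric acid: 8.570 g
  quartz sand: 56.77 g
  spodumene concentrate: 19.43 g
  zircon: 11.29 g
Total batch = 104.2 g; LOI loss = 4.206 g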